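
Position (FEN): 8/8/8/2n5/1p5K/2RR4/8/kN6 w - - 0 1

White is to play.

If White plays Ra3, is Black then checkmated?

no

After Ra3: black king on a1; in check: yes, from the white rook on a3.
Black has 3 legal replies: Kb2, Kxb1, bxa3.
In check but a legal move exists → not checkmate.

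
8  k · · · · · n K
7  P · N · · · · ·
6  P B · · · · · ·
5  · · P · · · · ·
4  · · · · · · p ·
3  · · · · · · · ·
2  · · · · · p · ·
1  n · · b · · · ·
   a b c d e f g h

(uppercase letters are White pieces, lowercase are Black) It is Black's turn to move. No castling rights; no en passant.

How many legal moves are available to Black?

0

Black to move; king on a8.
In check: yes, from the white knight on c7.
Legal moves: none.
Count: 0.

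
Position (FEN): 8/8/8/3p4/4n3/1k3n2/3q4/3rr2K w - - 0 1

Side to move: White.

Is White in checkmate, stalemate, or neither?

checkmate

White to move; white king on h1.
In check: yes, from the black rook on e1.
King squares — g1: attacked by Re1; g2: attacked by Qd2; h2: attacked by Qd2.
Legal moves for White: none.
In check with no legal moves → checkmate.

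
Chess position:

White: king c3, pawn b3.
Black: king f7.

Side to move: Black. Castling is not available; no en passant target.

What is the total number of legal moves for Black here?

8

Black to move; king on f7.
In check: no.
Legal moves: Kg8, Kf8, Ke8, Kg7, Ke7, Kg6, Kf6, Ke6.
Count: 8.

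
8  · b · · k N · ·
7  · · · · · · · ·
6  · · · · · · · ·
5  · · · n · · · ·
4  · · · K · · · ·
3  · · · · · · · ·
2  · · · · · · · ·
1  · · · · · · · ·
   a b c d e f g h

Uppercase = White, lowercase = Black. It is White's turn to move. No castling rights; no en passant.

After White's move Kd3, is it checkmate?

no

After Kd3: black king on e8; in check: no.
Black is not in check, so this cannot be checkmate.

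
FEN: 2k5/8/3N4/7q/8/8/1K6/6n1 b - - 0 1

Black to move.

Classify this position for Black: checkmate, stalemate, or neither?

Black to move; black king on c8.
In check: yes, from the white knight on d6.
Legal moves for Black: Kd8, Kb8, Kd7, Kc7.
Black is in check but has 4 legal moves → neither.

neither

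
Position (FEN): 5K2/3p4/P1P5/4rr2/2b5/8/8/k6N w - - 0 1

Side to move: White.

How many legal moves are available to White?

White to move; king on f8.
In check: yes, from the black rook on f5.
Legal moves: Kg7.
Count: 1.

1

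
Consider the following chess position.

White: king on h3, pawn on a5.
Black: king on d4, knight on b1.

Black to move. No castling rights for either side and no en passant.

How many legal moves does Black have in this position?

Black to move; king on d4.
In check: no.
Legal moves: Ke5, Kd5, Kc5, Ke4, Kc4, Ke3, Kd3, Kc3, Nc3, Na3, Nd2.
Count: 11.

11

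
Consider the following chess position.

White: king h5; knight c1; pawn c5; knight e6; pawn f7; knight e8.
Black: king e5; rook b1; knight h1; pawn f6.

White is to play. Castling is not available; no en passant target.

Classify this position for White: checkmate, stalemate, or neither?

White to move; white king on h5.
In check: no.
Legal moves for White include: N8g7, N8c7, Nxf6, Nd6, Nf8, Nd8, N6g7, N6c7, Ng5, Nf4, Nd4, Kh6, Kg6, Kh4, Kg4, Nd3+, Nb3, Ne2, ... (list truncated; more exist).
White has legal moves and is not in check → neither.

neither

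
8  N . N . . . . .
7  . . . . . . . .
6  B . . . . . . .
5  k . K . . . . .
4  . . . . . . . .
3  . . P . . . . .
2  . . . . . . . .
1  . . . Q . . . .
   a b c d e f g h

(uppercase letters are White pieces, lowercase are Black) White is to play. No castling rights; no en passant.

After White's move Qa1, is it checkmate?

yes

After Qa1: black king on a5; in check: yes, from the white queen on a1.
King squares — a4: attacked by Qa1; b4: attacked by Pc3; b5: attacked by Kc5; a6: attacked by Qa1; b6: attacked by Kc5.
Black has no legal moves → checkmate.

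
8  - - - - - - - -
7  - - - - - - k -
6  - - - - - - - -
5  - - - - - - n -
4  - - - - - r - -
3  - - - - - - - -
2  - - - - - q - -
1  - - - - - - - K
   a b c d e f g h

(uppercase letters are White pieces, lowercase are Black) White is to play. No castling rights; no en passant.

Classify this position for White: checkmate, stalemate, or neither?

White to move; white king on h1.
In check: no.
King squares — g1: attacked by Qf2; g2: attacked by Qf2; h2: attacked by Qf2.
Legal moves for White: none.
Not in check and no legal moves → stalemate.

stalemate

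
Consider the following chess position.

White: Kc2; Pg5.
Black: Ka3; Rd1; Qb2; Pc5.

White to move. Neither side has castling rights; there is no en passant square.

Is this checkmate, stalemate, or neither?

neither

White to move; white king on c2.
In check: yes, from the black queen on b2.
Legal moves for White: Kxd1.
White is in check but has 1 legal move → neither.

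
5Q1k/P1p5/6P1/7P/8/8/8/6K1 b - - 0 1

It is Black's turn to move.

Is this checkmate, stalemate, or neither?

checkmate

Black to move; black king on h8.
In check: yes, from the white queen on f8.
King squares — g7: attacked by Qf8; h7: attacked by Pg6; g8: attacked by Qf8.
Legal moves for Black: none.
In check with no legal moves → checkmate.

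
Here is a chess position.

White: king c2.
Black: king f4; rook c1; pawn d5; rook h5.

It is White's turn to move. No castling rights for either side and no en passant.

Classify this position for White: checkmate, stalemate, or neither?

White to move; white king on c2.
In check: yes, from the black rook on c1.
King squares — b1: attacked by Rc1; c1: available; d1: attacked by Rc1; b2: available; d2: available; b3: available; c3: attacked by Rc1; d3: available.
Legal moves for White: Kd3, Kb3, Kd2, Kb2, Kxc1.
White is in check but has 5 legal moves → neither.

neither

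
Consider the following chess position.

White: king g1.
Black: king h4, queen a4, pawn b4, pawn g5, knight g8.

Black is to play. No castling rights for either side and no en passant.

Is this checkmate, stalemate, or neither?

Black to move; black king on h4.
In check: no.
Legal moves for Black include: Ne7, Nh6, Nf6, Kh5, Kg4, Kh3, Kg3, Qe8, Qa8, Qd7, Qa7+, Qc6, Qa6, Qb5, Qa5, Qb3, Qa3, Qc2, ... (list truncated; more exist).
Black has legal moves and is not in check → neither.

neither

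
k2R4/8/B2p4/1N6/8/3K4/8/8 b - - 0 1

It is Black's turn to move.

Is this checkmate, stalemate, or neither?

Black to move; black king on a8.
In check: yes, from the white rook on d8.
King squares — a7: attacked by Nb5; b7: attacked by Ba6; b8: attacked by Rd8.
Legal moves for Black: none.
In check with no legal moves → checkmate.

checkmate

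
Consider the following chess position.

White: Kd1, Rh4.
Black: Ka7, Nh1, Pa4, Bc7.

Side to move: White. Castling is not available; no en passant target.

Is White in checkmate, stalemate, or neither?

White to move; white king on d1.
In check: no.
Legal moves for White include: Rh8, Rh7, Rh6, Rh5, Rg4, Rf4, Re4, Rd4, Rc4, Rb4, Rxa4+, Rh3, Rh2, Rxh1, Ke2, Kd2, Kc2, Ke1, ... (list truncated; more exist).
White has legal moves and is not in check → neither.

neither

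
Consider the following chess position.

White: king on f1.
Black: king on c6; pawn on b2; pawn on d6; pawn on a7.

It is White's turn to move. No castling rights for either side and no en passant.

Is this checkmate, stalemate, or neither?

White to move; white king on f1.
In check: no.
Legal moves for White: Kg2, Kf2, Ke2, Kg1, Ke1.
White has 5 legal moves and is not in check → neither.

neither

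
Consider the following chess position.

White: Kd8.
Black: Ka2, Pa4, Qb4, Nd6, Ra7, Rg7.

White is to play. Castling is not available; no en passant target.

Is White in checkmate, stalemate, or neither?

White to move; white king on d8.
In check: no.
King squares — c7: attacked by Ra7; d7: attacked by Ra7; e7: attacked by Ra7; c8: attacked by Nd6; e8: attacked by Nd6.
Legal moves for White: none.
Not in check and no legal moves → stalemate.

stalemate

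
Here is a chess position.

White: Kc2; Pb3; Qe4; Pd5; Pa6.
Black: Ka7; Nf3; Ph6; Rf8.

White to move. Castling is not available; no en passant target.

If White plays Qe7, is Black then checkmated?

After Qe7: black king on a7; in check: yes, from the white queen on e7.
Black has 4 legal replies: Kb8, Ka8, Kb6, Kxa6.
In check but a legal move exists → not checkmate.

no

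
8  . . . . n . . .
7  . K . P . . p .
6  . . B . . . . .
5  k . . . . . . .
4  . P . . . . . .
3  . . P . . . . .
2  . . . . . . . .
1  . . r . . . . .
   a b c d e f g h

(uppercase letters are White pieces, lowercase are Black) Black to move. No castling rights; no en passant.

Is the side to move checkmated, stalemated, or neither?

Black to move; black king on a5.
In check: yes, from the white pawn on b4.
King squares — a4: attacked by Bc6; b4: attacked by Pc3; b5: attacked by Bc6; a6: attacked by Kb7; b6: attacked by Kb7.
Legal moves for Black: none.
In check with no legal moves → checkmate.

checkmate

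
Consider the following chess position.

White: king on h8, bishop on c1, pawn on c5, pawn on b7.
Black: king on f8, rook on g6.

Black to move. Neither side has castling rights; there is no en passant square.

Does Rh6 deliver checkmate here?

no

After Rh6: white king on h8; in check: yes, from the black rook on h6.
White has 1 legal reply: Bxh6+.
In check but a legal move exists → not checkmate.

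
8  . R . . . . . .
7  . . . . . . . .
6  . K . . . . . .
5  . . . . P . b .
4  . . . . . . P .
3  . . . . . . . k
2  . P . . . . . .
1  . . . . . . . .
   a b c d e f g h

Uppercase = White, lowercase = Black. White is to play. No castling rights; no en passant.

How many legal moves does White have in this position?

White to move; king on b6.
In check: no.
Legal moves: Rh8+, Rg8, Rf8, Re8, Rd8, Rc8, Ra8, Rb7, Kc7, Kb7, Ka7, Kc6, Ka6, Kc5, Kb5, Ka5, e6, b3, b4.
Count: 19.

19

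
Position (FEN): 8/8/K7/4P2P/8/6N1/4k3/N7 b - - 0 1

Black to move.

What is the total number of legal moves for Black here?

7

Black to move; king on e2.
In check: yes, from the white knight on g3.
Legal moves: Kf3, Ke3, Kd3, Kf2, Kd2, Ke1, Kd1.
Count: 7.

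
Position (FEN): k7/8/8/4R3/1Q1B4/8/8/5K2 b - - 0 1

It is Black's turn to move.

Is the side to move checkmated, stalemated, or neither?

Black to move; black king on a8.
In check: no.
King squares — a7: attacked by Bd4; b7: attacked by Qb4; b8: attacked by Qb4.
Legal moves for Black: none.
Not in check and no legal moves → stalemate.

stalemate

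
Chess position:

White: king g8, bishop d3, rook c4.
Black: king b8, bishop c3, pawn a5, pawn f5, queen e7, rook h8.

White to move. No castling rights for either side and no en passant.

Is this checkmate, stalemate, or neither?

White to move; white king on g8.
In check: yes, from the black rook on h8.
King squares — f7: attacked by Qe7; g7: attacked by Bc3; h7: attacked by Qe7; f8: attacked by Qe7; h8: attacked by Bc3.
Legal moves for White: none.
In check with no legal moves → checkmate.

checkmate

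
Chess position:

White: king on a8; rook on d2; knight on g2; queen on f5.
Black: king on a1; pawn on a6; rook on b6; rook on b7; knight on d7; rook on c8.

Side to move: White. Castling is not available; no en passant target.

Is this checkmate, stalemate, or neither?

White to move; white king on a8.
In check: yes, from the black rook on c8.
King squares — a7: attacked by Rb7; b7: attacked by Rb6; b8: attacked by Rb7.
Legal moves for White: none.
In check with no legal moves → checkmate.

checkmate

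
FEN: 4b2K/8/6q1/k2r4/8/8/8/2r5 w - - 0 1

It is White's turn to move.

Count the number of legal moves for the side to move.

0

White to move; king on h8.
In check: no.
Legal moves: none.
Count: 0.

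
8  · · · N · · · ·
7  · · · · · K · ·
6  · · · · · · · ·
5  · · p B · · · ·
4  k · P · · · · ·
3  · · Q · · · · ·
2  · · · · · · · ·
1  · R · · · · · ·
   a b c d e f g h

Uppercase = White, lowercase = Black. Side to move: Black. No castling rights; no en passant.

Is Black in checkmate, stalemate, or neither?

Black to move; black king on a4.
In check: no.
King squares — a3: attacked by Qc3; b3: attacked by Rb1; b4: attacked by Rb1; a5: attacked by Qc3; b5: attacked by Rb1.
Legal moves for Black: none.
Not in check and no legal moves → stalemate.

stalemate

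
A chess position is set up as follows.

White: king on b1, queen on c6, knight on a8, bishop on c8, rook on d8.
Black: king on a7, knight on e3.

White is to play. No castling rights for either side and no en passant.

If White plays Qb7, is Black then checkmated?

After Qb7: black king on a7; in check: yes, from the white queen on b7.
King squares — a6: attacked by Qb7; b6: attacked by Qb7; b7: attacked by Bc8; a8: attacked by Qb7; b8: attacked by Qb7.
Black has no legal moves → checkmate.

yes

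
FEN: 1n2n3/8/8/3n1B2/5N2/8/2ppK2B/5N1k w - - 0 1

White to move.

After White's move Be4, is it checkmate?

After Be4: black king on h1; in check: yes, from the white bishop on e4.
King squares — g1: attacked by Bh2; g2: attacked by Be4; h2: attacked by Nf1.
Black has no legal moves → checkmate.

yes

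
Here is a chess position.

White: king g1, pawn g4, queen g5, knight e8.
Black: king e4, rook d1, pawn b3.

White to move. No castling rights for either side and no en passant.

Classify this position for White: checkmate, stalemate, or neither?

neither

White to move; white king on g1.
In check: yes, from the black rook on d1.
Legal moves for White: Kh2, Kg2, Kf2.
White is in check but has 3 legal moves → neither.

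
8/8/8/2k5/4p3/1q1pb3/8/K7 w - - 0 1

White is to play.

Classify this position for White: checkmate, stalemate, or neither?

White to move; white king on a1.
In check: no.
King squares — b1: attacked by Qb3; a2: attacked by Qb3; b2: attacked by Qb3.
Legal moves for White: none.
Not in check and no legal moves → stalemate.

stalemate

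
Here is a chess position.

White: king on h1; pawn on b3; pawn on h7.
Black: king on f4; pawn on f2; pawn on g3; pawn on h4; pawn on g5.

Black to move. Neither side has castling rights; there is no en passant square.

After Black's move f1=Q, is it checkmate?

After f1=Q: white king on h1; in check: yes, from the black queen on f1.
King squares — g1: attacked by Qf1; g2: attacked by Qf1; h2: attacked by Pg3.
White has no legal moves → checkmate.

yes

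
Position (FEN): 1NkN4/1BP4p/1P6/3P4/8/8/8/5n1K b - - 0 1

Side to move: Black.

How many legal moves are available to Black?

0

Black to move; king on c8.
In check: yes, from the white bishop on b7.
Legal moves: none.
Count: 0.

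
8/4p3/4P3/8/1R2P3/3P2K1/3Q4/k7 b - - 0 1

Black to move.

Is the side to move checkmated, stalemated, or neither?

stalemate

Black to move; black king on a1.
In check: no.
King squares — b1: attacked by Rb4; a2: attacked by Qd2; b2: attacked by Qd2.
Legal moves for Black: none.
Not in check and no legal moves → stalemate.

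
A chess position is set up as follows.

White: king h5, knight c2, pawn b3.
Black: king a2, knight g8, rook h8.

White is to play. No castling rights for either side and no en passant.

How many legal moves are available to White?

White to move; king on h5.
In check: yes, from the black rook on h8.
Legal moves: Kg6, Kg5, Kg4.
Count: 3.

3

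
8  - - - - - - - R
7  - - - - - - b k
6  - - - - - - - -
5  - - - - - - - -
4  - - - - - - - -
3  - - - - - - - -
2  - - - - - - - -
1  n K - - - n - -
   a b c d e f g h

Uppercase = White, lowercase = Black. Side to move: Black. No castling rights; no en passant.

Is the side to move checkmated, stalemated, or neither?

Black to move; black king on h7.
In check: yes, from the white rook on h8.
King squares — g6: available; h6: attacked by Rh8; g7: own bishop; g8: attacked by Rh8; h8: available.
Legal moves for Black: Kxh8, Kg6, Bxh8.
Black is in check but has 3 legal moves → neither.

neither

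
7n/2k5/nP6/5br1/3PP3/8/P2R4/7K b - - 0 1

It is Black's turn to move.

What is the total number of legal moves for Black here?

8

Black to move; king on c7.
In check: yes, from the white pawn on b6.
Legal moves: Kd8, Kc8, Kb8, Kd7, Kb7, Kd6, Kc6, Kxb6.
Count: 8.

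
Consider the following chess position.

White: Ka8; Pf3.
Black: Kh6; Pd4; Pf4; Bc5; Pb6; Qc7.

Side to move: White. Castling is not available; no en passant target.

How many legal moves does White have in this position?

0

White to move; king on a8.
In check: no.
Legal moves: none.
Count: 0.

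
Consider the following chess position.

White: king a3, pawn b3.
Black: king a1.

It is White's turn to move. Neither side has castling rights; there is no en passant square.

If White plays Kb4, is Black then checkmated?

After Kb4: black king on a1; in check: no.
Black is not in check, so this cannot be checkmate.

no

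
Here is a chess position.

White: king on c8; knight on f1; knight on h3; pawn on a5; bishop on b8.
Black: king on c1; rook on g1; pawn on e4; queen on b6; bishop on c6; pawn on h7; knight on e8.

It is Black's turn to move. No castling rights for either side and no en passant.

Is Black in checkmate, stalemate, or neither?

neither

Black to move; black king on c1.
In check: no.
Legal moves for Black include: Ng7, Nc7, Nf6, Nd6+, Ba8, Bd7+, Bb7+, Bd5, Bb5, Ba4, Qd8+, Qxb8+, Qc7+, Qb7+, Qa7, Qa6+, Qc5, Qb5, ... (list truncated; more exist).
Black has legal moves and is not in check → neither.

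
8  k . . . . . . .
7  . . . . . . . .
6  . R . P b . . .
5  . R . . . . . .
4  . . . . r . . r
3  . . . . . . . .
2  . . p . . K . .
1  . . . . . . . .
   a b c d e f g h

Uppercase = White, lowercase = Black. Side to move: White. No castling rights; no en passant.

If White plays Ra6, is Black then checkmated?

After Ra6: black king on a8; in check: yes, from the white rook on a6.
King squares — a7: attacked by Ra6; b7: attacked by Rb5; b8: attacked by Rb5.
Black has no legal moves → checkmate.

yes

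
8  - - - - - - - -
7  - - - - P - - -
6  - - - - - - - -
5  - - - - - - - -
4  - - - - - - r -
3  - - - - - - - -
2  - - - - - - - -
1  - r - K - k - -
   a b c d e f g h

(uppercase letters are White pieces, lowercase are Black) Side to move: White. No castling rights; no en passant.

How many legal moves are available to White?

White to move; king on d1.
In check: yes, from the black rook on b1.
Legal moves: Kd2, Kc2.
Count: 2.

2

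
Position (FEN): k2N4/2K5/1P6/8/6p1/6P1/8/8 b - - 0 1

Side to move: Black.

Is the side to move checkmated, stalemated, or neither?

stalemate

Black to move; black king on a8.
In check: no.
King squares — a7: attacked by Pb6; b7: attacked by Kc7; b8: attacked by Kc7.
Legal moves for Black: none.
Not in check and no legal moves → stalemate.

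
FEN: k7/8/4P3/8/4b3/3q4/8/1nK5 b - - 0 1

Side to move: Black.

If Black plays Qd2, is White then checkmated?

yes

After Qd2: white king on c1; in check: yes, from the black queen on d2.
King squares — b1: attacked by Be4; d1: attacked by Qd2; b2: attacked by Qd2; c2: attacked by Qd2; d2: attacked by Nb1.
White has no legal moves → checkmate.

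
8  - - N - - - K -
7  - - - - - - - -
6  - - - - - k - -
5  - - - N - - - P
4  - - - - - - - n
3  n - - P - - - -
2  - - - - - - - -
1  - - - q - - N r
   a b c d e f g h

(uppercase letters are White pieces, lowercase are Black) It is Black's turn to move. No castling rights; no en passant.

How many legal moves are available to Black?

Black to move; king on f6.
In check: yes, from the white knight on d5.
Legal moves: Ke6, Kg5, Kf5, Ke5.
Count: 4.

4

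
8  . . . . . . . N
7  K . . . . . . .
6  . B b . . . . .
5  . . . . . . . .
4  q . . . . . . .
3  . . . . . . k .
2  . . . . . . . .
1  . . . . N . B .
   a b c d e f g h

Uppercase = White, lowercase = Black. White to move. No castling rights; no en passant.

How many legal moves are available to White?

2

White to move; king on a7.
In check: yes, from the black queen on a4.
Legal moves: Kb8, Ba5.
Count: 2.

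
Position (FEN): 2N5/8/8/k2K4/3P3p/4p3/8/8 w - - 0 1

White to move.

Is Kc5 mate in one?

After Kc5: black king on a5; in check: no.
Black is not in check, so this cannot be checkmate.

no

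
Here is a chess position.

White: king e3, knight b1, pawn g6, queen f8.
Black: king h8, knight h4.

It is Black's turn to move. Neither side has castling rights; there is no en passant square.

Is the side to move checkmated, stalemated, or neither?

Black to move; black king on h8.
In check: yes, from the white queen on f8.
King squares — g7: attacked by Qf8; h7: attacked by Pg6; g8: attacked by Qf8.
Legal moves for Black: none.
In check with no legal moves → checkmate.

checkmate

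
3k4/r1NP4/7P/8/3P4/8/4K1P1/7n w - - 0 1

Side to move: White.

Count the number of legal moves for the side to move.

17

White to move; king on e2.
In check: no.
Legal moves: Ne8, Na8, Ne6+, Na6, Nd5, Nb5, Kf3, Ke3, Kd3, Kd2, Kf1, Ke1, Kd1, h7, d5, g3, g4.
Count: 17.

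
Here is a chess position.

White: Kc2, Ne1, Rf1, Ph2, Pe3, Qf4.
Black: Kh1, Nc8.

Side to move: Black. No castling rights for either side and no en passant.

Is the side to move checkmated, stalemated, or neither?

Black to move; black king on h1.
In check: yes, from the white rook on f1.
King squares — g1: attacked by Rf1; g2: attacked by Ne1; h2: attacked by Qf4.
Legal moves for Black: none.
In check with no legal moves → checkmate.

checkmate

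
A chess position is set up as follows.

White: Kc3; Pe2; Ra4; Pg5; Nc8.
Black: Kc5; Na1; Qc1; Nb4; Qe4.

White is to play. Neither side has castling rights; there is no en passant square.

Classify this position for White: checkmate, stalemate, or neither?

checkmate

White to move; white king on c3.
In check: yes, from the black queen on c1.
King squares — b2: attacked by Qc1; c2: attacked by Na1; d2: attacked by Qc1; b3: attacked by Na1; d3: attacked by Nb4; b4: attacked by Qe4; c4: attacked by Qc1; d4: attacked by Qe4.
Legal moves for White: none.
In check with no legal moves → checkmate.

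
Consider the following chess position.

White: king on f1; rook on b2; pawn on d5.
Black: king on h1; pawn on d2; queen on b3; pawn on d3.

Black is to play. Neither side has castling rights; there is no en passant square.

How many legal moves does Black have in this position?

19

Black to move; king on h1.
In check: no.
Legal moves: Qb8, Qb7, Qb6, Qxd5, Qb5, Qc4, Qb4, Qa4, Qc3, Qa3, Qc2, Qxb2, Qa2, Qd1+, Kh2, d1=Q+, d1=R+, d1=B, d1=N.
Count: 19.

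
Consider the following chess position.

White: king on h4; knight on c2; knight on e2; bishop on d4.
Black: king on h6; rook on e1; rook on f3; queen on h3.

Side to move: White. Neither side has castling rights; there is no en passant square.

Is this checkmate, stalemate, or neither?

White to move; white king on h4.
In check: yes, from the black queen on h3.
King squares — g3: attacked by Rf3; h3: attacked by Rf3; g4: attacked by Qh3; g5: attacked by Kh6; h5: attacked by Qh3.
Legal moves for White: none.
In check with no legal moves → checkmate.

checkmate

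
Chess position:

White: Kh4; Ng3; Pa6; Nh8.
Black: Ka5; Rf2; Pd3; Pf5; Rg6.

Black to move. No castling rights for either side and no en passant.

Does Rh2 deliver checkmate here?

yes

After Rh2: white king on h4; in check: yes, from the black rook on h2.
King squares — g3: own knight; h3: attacked by Rh2; g4: attacked by Pf5; g5: attacked by Rg6; h5: attacked by Rh2.
White has no legal moves → checkmate.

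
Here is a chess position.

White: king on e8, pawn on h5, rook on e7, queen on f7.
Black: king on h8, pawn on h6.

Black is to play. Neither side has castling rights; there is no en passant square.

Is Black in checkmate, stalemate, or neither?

stalemate

Black to move; black king on h8.
In check: no.
King squares — g7: attacked by Qf7; h7: attacked by Qf7; g8: attacked by Qf7.
Legal moves for Black: none.
Not in check and no legal moves → stalemate.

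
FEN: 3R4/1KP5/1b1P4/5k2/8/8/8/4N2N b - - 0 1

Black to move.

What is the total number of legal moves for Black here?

Black to move; king on f5.
In check: no.
Legal moves: Bxc7, Ba7, Bc5, Ba5, Bd4, Be3, Bf2, Bg1, Kg6, Kf6, Ke6, Kg5, Ke5, Kg4, Kf4, Ke4.
Count: 16.

16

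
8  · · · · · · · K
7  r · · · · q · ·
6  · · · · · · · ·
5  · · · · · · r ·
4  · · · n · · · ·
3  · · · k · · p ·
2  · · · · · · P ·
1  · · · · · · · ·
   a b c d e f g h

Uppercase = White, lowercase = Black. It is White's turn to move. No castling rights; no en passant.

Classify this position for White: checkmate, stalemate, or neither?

stalemate

White to move; white king on h8.
In check: no.
King squares — g7: attacked by Rg5; h7: attacked by Qf7; g8: attacked by Rg5.
Legal moves for White: none.
Not in check and no legal moves → stalemate.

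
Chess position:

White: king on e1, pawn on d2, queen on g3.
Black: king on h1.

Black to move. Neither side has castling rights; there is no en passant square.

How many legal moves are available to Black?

0

Black to move; king on h1.
In check: no.
Legal moves: none.
Count: 0.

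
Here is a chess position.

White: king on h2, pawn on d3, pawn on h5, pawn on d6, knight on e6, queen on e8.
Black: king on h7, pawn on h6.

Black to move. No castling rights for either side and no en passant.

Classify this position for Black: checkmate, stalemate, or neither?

Black to move; black king on h7.
In check: no.
King squares — g6: attacked by Ph5; h6: own pawn; g7: attacked by Ne6; g8: attacked by Qe8; h8: attacked by Qe8.
Legal moves for Black: none.
Not in check and no legal moves → stalemate.

stalemate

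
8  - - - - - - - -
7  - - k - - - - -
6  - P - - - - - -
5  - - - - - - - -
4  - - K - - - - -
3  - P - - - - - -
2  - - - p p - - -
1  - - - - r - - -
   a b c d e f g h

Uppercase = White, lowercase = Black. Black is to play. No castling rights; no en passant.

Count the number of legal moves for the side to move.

8

Black to move; king on c7.
In check: yes, from the white pawn on b6.
Legal moves: Kd8, Kc8, Kb8, Kd7, Kb7, Kd6, Kc6, Kxb6.
Count: 8.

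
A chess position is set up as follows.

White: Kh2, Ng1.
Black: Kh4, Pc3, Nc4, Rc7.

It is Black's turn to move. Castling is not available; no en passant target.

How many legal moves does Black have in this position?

22

Black to move; king on h4.
In check: no.
Legal moves: Rc8, Rh7, Rg7, Rf7, Re7, Rd7, Rb7, Ra7, Rc6, Rc5, Kh5, Kg5, Kg4, Nd6, Nb6, Ne5, Na5, Ne3, Na3, Nd2, Nb2, c2.
Count: 22.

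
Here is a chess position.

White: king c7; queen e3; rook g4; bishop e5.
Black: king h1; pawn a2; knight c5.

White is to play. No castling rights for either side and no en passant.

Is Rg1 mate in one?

After Rg1: black king on h1; in check: yes, from the white rook on g1.
King squares — g1: attacked by Qe3; g2: attacked by Rg1; h2: attacked by Be5.
Black has no legal moves → checkmate.

yes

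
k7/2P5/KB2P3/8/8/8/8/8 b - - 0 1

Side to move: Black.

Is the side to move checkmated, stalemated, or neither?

Black to move; black king on a8.
In check: no.
King squares — a7: attacked by Ka6; b7: attacked by Ka6; b8: attacked by Pc7.
Legal moves for Black: none.
Not in check and no legal moves → stalemate.

stalemate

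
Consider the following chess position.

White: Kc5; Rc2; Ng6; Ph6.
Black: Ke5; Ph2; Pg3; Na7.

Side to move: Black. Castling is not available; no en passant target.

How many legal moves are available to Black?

4

Black to move; king on e5.
In check: yes, from the white knight on g6.
Legal moves: Kf6, Ke6, Kf5, Ke4.
Count: 4.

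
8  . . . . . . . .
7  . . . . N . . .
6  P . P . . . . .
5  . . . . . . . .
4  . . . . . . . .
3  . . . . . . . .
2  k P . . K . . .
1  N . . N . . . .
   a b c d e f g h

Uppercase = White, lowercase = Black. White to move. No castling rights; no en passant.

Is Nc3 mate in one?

no

After Nc3: black king on a2; in check: yes, from the white knight on c3.
Black has 2 legal replies: Kxb2, Kxa1.
In check but a legal move exists → not checkmate.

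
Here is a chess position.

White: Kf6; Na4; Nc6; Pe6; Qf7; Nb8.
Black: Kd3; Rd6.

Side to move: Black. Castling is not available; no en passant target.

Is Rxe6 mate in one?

After Rxe6: white king on f6; in check: yes, from the black rook on e6.
White has 5 legal replies: Kg7, Kxe6, Kg5, Kf5, Qxe6.
In check but a legal move exists → not checkmate.

no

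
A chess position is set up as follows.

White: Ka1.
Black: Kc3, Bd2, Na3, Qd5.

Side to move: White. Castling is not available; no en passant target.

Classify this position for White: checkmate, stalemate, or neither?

stalemate

White to move; white king on a1.
In check: no.
King squares — b1: attacked by Na3; a2: attacked by Qd5; b2: attacked by Kc3.
Legal moves for White: none.
Not in check and no legal moves → stalemate.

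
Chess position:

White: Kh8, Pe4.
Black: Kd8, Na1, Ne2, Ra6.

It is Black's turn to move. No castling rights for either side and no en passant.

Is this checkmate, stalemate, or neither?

neither

Black to move; black king on d8.
In check: no.
Legal moves for Black include: Ke8, Kc8, Ke7, Kd7, Kc7, Ra8, Ra7, Rh6+, Rg6, Rf6, Re6, Rd6, Rc6, Rb6, Ra5, Ra4, Ra3, Ra2, ... (list truncated; more exist).
Black has legal moves and is not in check → neither.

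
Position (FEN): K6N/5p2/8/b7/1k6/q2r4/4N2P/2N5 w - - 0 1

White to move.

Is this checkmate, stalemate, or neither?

White to move; white king on a8.
In check: no.
Legal moves for White: Nxf7, Ng6, Kb8, Kb7, Ka7, Nf4, Nd4, Ng3, Nc3, Ng1, Nxd3+, Nb3, Na2+, h3, h4.
White has 15 legal moves and is not in check → neither.

neither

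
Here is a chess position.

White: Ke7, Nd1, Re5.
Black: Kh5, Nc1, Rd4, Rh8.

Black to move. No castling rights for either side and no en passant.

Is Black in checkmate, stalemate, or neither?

neither

Black to move; black king on h5.
In check: yes, from the white rook on e5.
Legal moves for Black: Kh6, Kg6, Kh4, Kg4.
Black is in check but has 4 legal moves → neither.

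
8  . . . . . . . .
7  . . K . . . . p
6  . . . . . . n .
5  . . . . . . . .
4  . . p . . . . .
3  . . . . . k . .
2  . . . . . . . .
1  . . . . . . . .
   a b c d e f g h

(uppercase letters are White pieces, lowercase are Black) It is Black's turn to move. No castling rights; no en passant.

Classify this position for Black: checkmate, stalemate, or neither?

Black to move; black king on f3.
In check: no.
Legal moves for Black: Nh8, Nf8, Ne7, Ne5, Nh4, Nf4, Kg4, Kf4, Ke4, Kg3, Ke3, Kg2, Kf2, Ke2, h6, c3, h5.
Black has 17 legal moves and is not in check → neither.

neither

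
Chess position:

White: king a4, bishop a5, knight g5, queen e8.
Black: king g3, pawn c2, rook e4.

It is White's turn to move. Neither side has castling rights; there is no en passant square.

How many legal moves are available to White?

6

White to move; king on a4.
In check: yes, from the black rook on e4.
Legal moves: Kb5, Kb3, Ka3, Qxe4, Nxe4+, Bb4.
Count: 6.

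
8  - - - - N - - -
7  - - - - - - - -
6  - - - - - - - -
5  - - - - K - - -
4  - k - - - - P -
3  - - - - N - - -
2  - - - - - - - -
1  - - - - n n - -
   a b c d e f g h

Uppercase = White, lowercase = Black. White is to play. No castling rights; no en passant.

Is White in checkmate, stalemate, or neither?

neither

White to move; white king on e5.
In check: no.
Legal moves for White include: Ng7, Nc7, Nf6, Nd6, Kf6, Ke6, Kd6, Kf5, Kd5, Kf4, Ke4, Kd4, Nf5, Nd5+, Nc4, Ng2, Nc2+, Nxf1, ... (list truncated; more exist).
White has legal moves and is not in check → neither.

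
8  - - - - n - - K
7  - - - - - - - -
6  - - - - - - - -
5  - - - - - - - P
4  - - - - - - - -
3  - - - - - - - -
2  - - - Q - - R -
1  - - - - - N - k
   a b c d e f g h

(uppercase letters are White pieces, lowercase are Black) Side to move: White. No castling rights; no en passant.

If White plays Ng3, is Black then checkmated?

After Ng3: black king on h1; in check: yes, from the white knight on g3.
King squares — g1: attacked by Rg2; g2: attacked by Qd2; h2: attacked by Rg2.
Black has no legal moves → checkmate.

yes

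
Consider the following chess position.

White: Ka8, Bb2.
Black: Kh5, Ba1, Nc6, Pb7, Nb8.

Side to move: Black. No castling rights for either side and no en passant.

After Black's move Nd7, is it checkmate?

After Nd7: white king on a8; in check: no.
White is not in check, so this cannot be checkmate.

no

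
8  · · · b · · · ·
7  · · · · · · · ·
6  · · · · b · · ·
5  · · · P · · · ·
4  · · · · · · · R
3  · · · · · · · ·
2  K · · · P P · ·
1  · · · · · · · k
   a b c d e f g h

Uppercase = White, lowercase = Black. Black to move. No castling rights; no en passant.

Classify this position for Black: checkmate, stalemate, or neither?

Black to move; black king on h1.
In check: yes, from the white rook on h4.
King squares — g1: available; g2: available; h2: attacked by Rh4.
Legal moves for Black: Kg2, Kg1, Bxh4, Bh3.
Black is in check but has 4 legal moves → neither.

neither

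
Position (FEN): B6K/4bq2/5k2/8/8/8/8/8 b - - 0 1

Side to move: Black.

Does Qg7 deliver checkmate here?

After Qg7: white king on h8; in check: yes, from the black queen on g7.
King squares — g7: attacked by Kf6; h7: attacked by Qg7; g8: attacked by Qg7.
White has no legal moves → checkmate.

yes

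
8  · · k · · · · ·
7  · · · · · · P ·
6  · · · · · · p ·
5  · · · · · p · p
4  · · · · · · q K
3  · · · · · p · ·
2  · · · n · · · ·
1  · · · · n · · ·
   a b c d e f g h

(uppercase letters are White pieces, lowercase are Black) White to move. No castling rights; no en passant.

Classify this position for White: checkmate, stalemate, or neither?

checkmate

White to move; white king on h4.
In check: yes, from the black queen on g4.
King squares — g3: attacked by Qg4; h3: attacked by Qg4; g4: attacked by Pf5; g5: attacked by Qg4; h5: attacked by Qg4.
Legal moves for White: none.
In check with no legal moves → checkmate.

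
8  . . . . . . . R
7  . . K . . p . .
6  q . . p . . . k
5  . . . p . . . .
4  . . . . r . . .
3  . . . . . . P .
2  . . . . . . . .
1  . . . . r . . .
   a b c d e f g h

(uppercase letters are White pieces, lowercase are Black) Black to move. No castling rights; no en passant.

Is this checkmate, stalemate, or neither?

neither

Black to move; black king on h6.
In check: yes, from the white rook on h8.
King squares — g5: available; h5: attacked by Rh8; g6: available; g7: available; h7: attacked by Rh8.
Legal moves for Black: Kg7, Kg6, Kg5.
Black is in check but has 3 legal moves → neither.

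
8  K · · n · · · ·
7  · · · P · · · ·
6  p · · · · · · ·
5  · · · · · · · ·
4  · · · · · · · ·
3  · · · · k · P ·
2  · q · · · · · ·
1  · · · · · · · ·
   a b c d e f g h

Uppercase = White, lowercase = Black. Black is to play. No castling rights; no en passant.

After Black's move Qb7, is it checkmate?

After Qb7: white king on a8; in check: yes, from the black queen on b7.
King squares — a7: attacked by Qb7; b7: attacked by Nd8; b8: attacked by Qb7.
White has no legal moves → checkmate.

yes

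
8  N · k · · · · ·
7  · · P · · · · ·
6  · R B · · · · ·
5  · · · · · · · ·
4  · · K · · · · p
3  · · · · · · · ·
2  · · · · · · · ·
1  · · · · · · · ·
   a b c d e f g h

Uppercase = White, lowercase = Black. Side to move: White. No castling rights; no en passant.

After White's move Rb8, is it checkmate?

yes

After Rb8: black king on c8; in check: yes, from the white rook on b8.
King squares — b7: attacked by Bc6; c7: attacked by Na8; d7: attacked by Bc6; b8: attacked by Pc7; d8: attacked by Pc7.
Black has no legal moves → checkmate.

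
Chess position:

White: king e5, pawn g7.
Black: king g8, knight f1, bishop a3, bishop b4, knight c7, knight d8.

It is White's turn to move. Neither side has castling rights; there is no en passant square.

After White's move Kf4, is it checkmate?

After Kf4: black king on g8; in check: no.
Black is not in check, so this cannot be checkmate.

no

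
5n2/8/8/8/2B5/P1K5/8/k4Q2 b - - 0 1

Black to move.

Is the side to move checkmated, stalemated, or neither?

Black to move; black king on a1.
In check: yes, from the white queen on f1.
King squares — b1: attacked by Qf1; a2: attacked by Bc4; b2: attacked by Kc3.
Legal moves for Black: none.
In check with no legal moves → checkmate.

checkmate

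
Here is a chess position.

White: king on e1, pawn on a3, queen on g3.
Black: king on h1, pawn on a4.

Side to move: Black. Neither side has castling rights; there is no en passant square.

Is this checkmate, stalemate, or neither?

Black to move; black king on h1.
In check: no.
King squares — g1: attacked by Qg3; g2: attacked by Qg3; h2: attacked by Qg3.
Legal moves for Black: none.
Not in check and no legal moves → stalemate.

stalemate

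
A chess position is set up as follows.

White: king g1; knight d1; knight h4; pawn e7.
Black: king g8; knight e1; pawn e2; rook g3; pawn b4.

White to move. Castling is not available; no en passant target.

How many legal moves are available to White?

White to move; king on g1.
In check: yes, from the black rook on g3.
Legal moves: Kh2, Kf2, Kh1, Ng2.
Count: 4.

4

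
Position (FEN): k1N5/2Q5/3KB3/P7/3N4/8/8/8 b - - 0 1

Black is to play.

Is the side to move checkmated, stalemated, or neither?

Black to move; black king on a8.
In check: no.
King squares — a7: attacked by Qc7; b7: attacked by Qc7; b8: attacked by Qc7.
Legal moves for Black: none.
Not in check and no legal moves → stalemate.

stalemate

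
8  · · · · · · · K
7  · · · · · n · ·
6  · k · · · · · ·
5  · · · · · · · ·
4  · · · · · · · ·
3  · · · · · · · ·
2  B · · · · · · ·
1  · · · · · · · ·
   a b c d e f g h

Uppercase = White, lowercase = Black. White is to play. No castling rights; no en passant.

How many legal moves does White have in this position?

4

White to move; king on h8.
In check: yes, from the black knight on f7.
Legal moves: Kg8, Kh7, Kg7, Bxf7.
Count: 4.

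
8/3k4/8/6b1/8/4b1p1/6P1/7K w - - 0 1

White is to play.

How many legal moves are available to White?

0

White to move; king on h1.
In check: no.
Legal moves: none.
Count: 0.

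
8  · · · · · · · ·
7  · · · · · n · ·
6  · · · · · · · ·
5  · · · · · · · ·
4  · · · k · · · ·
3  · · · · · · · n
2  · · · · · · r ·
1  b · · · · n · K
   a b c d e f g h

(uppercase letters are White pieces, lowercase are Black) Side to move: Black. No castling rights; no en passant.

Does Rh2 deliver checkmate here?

After Rh2: white king on h1; in check: yes, from the black rook on h2.
King squares — g1: attacked by Nh3; g2: attacked by Rh2; h2: attacked by Nf1.
White has no legal moves → checkmate.

yes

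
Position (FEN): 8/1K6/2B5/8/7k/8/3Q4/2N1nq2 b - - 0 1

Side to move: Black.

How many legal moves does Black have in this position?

Black to move; king on h4.
In check: no.
Legal moves: Kh5, Kg4, Kh3, Kg3, Qf8, Qf7+, Qf6, Qa6+, Qf5, Qb5+, Qf4, Qc4, Qh3, Qf3, Qd3, Qg2, Qf2, Qe2, Qh1, Qg1, Nf3, Nd3, Ng2, Nc2.
Count: 24.

24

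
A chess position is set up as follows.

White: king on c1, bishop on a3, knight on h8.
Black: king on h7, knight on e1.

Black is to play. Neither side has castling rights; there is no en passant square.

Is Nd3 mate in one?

After Nd3: white king on c1; in check: yes, from the black knight on d3.
White has 4 legal replies: Kd2, Kc2, Kd1, Kb1.
In check but a legal move exists → not checkmate.

no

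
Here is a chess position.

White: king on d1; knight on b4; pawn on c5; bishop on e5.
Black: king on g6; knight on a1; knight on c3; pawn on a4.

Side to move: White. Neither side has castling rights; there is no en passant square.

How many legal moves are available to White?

White to move; king on d1.
In check: yes, from the black knight on c3.
Legal moves: Kd2, Ke1, Kc1, Bxc3.
Count: 4.

4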